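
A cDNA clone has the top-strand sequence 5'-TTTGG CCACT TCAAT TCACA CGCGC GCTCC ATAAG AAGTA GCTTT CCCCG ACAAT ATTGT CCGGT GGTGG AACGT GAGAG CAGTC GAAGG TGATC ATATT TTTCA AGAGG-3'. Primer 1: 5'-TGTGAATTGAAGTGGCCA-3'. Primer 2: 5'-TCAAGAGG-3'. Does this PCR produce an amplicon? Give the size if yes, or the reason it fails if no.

Primer 1 (TGTGAATTGAAGTGGCCA) has reverse complement TGGCCACTTCAATTCACA, which matches the top strand at positions 3–20; primer 1 anneals to the top strand there with its 3' end pointing upstream toward position 3.
Primer 2 (TCAAGAGG) matches the top strand directly at positions 103–110; it anneals to the bottom strand with its 3' end pointing downstream toward position 110.
The 3' ends diverge (primer 1 extends toward position 1, primer 2 toward position 110), so the primers never converge on a shared product.

No product — the primers' 3' ends point away from each other.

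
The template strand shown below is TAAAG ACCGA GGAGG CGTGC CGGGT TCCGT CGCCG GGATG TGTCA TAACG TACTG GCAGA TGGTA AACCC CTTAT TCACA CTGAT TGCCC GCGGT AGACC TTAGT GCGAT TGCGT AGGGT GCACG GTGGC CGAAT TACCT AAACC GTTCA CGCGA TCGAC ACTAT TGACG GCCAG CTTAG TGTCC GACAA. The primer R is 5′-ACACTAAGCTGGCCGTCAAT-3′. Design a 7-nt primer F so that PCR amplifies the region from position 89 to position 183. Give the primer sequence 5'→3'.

The reverse primer's reverse complement ATTGACGGCCAGCTTAGTGT matches the template at positions 164–183; the product starts at position 89.
The forward primer is identical to the top strand over positions 89–95: CCGCGGT.

5'-CCGCGGT-3'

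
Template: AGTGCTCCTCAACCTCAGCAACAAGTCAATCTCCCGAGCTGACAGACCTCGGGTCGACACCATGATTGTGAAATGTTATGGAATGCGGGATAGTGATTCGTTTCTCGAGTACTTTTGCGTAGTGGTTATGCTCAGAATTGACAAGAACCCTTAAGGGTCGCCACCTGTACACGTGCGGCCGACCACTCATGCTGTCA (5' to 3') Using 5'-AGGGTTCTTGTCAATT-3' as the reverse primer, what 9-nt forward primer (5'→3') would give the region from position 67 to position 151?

The reverse primer's reverse complement AATTGACAAGAACCCT matches the template at positions 136–151; the product starts at position 67.
The forward primer is identical to the top strand over positions 67–75: TGTGAAATG.

5'-TGTGAAATG-3'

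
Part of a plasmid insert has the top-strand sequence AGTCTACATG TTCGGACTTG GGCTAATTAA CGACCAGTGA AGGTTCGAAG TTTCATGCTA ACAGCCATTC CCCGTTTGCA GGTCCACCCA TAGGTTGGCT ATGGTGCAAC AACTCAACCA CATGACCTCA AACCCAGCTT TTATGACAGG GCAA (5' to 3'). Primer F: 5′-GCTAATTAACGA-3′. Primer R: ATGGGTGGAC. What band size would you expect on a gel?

70 bp

The forward primer matches the template at positions 22–33.
The reverse primer's reverse complement is GTCCACCCAT, which matches the template at positions 82–91.
Product length = (reverse-primer end) − (forward-primer start) + 1 = 91 − 22 + 1 = 70 bp.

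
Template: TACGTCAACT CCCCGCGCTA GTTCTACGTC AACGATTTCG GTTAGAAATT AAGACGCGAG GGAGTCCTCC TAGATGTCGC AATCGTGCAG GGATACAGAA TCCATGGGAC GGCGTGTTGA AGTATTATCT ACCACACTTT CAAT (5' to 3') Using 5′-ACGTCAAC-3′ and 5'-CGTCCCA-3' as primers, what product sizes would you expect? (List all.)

110 bp, 86 bp

The forward primer ACGTCAAC matches the top strand at positions 2–9, 26–33.
The reverse primer's reverse complement is TGGGACG, matching at positions 105–111.
Each forward site pairs with the reverse site to give a product ending at position 111: sizes 110, 86 bp.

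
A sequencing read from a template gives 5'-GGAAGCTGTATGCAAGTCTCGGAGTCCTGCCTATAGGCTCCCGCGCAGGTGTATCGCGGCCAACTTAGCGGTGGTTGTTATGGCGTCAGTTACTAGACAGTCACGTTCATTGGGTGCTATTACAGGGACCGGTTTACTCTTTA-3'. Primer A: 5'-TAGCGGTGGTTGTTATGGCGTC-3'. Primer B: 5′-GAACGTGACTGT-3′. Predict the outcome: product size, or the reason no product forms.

Primer A (TAGCGGTGGTTGTTATGGCGTC) matches the top strand at positions 66–87; it acts as a forward primer.
Primer B's reverse complement is ACAGTCACGTTC, matching the top strand at positions 97–108; it acts as a reverse primer.
The 3' ends face each other across positions 66–108, giving a 43 bp product.

Yes — a 43 bp product.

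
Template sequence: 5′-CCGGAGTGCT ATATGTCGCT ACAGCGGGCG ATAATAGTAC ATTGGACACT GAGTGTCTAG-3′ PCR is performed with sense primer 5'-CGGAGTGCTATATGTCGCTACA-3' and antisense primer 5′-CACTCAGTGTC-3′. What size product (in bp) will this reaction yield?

Forward primer CGGAGTGCTATATGTCGCTACA is found on the top strand at positions 2–23.
Reverse complement of the reverse primer: GACACTGAGTG. This occurs on the top strand at positions 45–55.
The product runs from position 2 to position 55, so its length is 55 − 2 + 1 = 54 bp.

54 bp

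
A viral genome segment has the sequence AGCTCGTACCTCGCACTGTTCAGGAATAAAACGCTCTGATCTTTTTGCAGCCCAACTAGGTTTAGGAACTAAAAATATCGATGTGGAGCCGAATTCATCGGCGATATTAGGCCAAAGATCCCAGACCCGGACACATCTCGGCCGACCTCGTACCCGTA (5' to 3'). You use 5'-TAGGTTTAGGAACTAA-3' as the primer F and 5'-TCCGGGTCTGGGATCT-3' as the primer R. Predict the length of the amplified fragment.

Scanning the template, TAGGTTTAGGAACTAA occurs at positions 57–72; this primer anneals to the bottom strand there with its 3' end pointing downstream.
Taking the reverse complement of TCCGGGTCTGGGATCT gives AGATCCCAGACCCGGA, found at positions 116–131 on the template; the primer anneals here to the top strand with its 3' end pointing upstream.
Product length = (reverse-primer end) − (forward-primer start) + 1 = 131 − 57 + 1 = 75 bp.

75 bp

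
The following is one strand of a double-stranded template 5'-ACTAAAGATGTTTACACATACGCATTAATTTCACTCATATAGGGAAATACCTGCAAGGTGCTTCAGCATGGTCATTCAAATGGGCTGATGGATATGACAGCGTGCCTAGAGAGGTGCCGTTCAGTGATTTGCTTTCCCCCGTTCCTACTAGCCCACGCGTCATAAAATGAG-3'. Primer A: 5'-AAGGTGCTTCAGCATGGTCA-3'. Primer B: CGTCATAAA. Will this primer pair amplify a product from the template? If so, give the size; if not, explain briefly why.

Primer A (AAGGTGCTTCAGCATGGTCA) matches the top strand at positions 55–74 (3' end points downstream).
Primer B (CGTCATAAA) also matches the top strand directly, at positions 158–166 — its reverse complement TTTATGACG is not present.
Both primers anneal to the bottom strand with 3' ends pointing the same way, so neither can prime synthesis back toward the other.

No product — both primers anneal to the same strand and extend in the same direction.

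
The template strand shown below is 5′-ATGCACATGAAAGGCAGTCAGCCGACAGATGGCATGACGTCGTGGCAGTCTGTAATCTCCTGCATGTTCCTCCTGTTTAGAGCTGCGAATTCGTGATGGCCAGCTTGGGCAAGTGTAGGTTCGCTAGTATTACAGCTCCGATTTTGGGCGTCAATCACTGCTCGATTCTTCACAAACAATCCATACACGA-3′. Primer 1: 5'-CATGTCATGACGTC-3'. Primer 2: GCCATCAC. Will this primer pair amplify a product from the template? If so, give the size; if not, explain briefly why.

Primer 1 (CATGTCATGACGTC) does not match the top strand, and its reverse complement GACGTCATGACATG does not match either.
With no annealing site for primer 1, no amplification occurs.

No product — primer 1 has no binding site in the template.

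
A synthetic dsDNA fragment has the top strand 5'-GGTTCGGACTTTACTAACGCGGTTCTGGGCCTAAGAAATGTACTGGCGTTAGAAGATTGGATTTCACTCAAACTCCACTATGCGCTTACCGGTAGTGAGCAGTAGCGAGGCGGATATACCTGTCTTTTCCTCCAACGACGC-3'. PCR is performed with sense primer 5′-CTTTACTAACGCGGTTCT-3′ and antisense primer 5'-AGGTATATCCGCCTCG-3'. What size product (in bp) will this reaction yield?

113 bp

Scanning the template, CTTTACTAACGCGGTTCT occurs at positions 9–26; this primer anneals to the bottom strand there with its 3' end pointing downstream.
The reverse primer's reverse complement is CGAGGCGGATATACCT, which matches the template at positions 106–121.
Amplicon spans positions 9–121: 113 bp.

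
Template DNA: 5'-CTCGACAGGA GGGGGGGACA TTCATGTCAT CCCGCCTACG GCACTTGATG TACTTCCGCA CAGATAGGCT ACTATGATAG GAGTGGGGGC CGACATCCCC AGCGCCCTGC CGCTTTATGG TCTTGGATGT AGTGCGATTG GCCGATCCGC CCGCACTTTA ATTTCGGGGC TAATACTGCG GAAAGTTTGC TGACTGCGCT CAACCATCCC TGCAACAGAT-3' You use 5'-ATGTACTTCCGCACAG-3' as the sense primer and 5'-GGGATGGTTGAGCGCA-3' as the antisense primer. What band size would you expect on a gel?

163 bp

Scanning the template, ATGTACTTCCGCACAG occurs at positions 48–63; this primer anneals to the bottom strand there with its 3' end pointing downstream.
The reverse primer's reverse complement is TGCGCTCAACCATCCC, which matches the template at positions 195–210.
The product runs from position 48 to position 210, so its length is 210 − 48 + 1 = 163 bp.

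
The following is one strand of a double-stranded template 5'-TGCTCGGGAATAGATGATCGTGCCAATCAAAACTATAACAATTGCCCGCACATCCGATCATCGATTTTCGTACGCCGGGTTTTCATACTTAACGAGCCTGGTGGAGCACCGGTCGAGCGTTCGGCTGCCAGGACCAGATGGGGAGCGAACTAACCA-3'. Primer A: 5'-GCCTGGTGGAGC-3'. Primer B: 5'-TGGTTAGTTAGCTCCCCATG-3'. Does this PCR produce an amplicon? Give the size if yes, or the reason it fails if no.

No product — primer B has no binding site in the template.

Primer B (TGGTTAGTTAGCTCCCCATG) does not match the top strand, and its reverse complement CATGGGGAGCTAACTAACCA does not match either.
With no annealing site for primer B, no amplification occurs.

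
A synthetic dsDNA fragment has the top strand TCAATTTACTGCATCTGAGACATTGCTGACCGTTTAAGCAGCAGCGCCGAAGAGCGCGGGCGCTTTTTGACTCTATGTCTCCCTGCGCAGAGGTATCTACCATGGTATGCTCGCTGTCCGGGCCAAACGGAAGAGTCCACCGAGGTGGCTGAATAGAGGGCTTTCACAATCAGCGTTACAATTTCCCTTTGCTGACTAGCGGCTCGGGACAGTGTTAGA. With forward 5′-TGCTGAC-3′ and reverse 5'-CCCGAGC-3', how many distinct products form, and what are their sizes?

Two products: 185 bp, 19 bp

The forward primer TGCTGAC matches the top strand at positions 24–30, 190–196.
The reverse primer's reverse complement is GCTCGGG, matching at positions 202–208.
Each forward site pairs with the reverse site to give a product ending at position 208: sizes 185, 19 bp.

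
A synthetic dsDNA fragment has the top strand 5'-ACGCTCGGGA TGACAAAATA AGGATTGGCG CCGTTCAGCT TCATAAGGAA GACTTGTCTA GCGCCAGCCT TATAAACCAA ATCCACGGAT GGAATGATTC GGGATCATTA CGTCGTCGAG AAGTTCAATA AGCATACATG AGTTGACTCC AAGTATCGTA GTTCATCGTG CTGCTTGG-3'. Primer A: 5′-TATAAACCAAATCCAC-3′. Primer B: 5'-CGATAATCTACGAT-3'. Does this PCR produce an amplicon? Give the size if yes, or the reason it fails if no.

No product — primer B has no binding site in the template.

Primer B (CGATAATCTACGAT) does not match the top strand, and its reverse complement ATCGTAGATTATCG does not match either.
With no annealing site for primer B, no amplification occurs.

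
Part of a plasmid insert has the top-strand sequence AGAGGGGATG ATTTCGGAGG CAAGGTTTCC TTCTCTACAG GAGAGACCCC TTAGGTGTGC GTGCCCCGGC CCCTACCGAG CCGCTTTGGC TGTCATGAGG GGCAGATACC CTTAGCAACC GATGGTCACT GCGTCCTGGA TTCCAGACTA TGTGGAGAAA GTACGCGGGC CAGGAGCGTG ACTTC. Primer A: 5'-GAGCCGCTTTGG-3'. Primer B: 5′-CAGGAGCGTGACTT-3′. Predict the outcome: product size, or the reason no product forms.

Primer A (GAGCCGCTTTGG) matches the top strand at positions 78–89 (3' end points downstream).
Primer B (CAGGAGCGTGACTT) also matches the top strand directly, at positions 171–184 — its reverse complement AAGTCACGCTCCTG is not present.
Both primers anneal to the bottom strand with 3' ends pointing the same way, so neither can prime synthesis back toward the other.

No product — both primers anneal to the same strand and extend in the same direction.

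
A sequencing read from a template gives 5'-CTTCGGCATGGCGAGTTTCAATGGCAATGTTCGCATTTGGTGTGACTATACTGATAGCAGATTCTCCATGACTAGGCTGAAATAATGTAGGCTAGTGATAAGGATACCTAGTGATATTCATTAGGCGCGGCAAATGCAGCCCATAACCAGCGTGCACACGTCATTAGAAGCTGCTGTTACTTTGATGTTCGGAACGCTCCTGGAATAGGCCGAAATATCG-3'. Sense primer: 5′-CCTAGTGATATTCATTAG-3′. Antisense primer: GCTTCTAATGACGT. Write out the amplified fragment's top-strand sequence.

Scanning the template, CCTAGTGATATTCATTAG occurs at positions 107–124; this primer anneals to the bottom strand there with its 3' end pointing downstream.
Reverse complement of the reverse primer: ACGTCATTAGAAGC. This occurs on the top strand at positions 158–171.
The product is the template from position 107 through 171 (65 bp).

5'-CCTAGTGATATTCATTAGGCGCGGCAAATGCAGCCCATAACCAGCGTGCACACGTCATTAGAAGC-3'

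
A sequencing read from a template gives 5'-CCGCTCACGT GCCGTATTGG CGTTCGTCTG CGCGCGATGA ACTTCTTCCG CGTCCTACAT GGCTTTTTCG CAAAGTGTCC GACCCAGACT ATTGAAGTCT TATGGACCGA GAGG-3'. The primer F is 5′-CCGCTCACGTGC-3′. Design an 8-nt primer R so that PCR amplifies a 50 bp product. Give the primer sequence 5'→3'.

5'-CGGAAGAA-3'

The forward primer binds at positions 1–12, so a 50 bp product ends at position 1 + 50 − 1 = 50.
The reverse primer anneals to the top strand over positions 43–50, i.e. to TTCTTCCG.
Its sequence written 5'→3' is the reverse complement: CGGAAGAA.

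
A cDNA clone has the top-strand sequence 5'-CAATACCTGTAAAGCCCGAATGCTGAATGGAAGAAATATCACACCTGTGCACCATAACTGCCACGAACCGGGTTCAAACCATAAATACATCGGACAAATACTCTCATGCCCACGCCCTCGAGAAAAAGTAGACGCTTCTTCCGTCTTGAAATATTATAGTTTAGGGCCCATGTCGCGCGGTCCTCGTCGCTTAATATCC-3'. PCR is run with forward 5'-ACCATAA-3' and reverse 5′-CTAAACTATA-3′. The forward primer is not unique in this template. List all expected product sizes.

The forward primer ACCATAA matches the top strand at positions 51–57, 78–84.
The reverse primer's reverse complement is TATAGTTTAG, matching at positions 155–164.
Each forward site pairs with the reverse site to give a product ending at position 164: sizes 114, 87 bp.

114 bp, 87 bp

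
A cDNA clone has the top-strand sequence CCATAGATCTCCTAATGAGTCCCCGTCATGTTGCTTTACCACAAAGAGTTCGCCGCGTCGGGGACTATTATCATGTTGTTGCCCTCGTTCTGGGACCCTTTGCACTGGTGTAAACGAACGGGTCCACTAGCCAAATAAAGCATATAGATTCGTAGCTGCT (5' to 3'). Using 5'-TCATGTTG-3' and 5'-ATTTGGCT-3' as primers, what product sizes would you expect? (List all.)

The forward primer TCATGTTG matches the top strand at positions 26–33, 71–78.
The reverse primer's reverse complement is AGCCAAAT, matching at positions 129–136.
Each forward site pairs with the reverse site to give a product ending at position 136: sizes 111, 66 bp.

111 bp, 66 bp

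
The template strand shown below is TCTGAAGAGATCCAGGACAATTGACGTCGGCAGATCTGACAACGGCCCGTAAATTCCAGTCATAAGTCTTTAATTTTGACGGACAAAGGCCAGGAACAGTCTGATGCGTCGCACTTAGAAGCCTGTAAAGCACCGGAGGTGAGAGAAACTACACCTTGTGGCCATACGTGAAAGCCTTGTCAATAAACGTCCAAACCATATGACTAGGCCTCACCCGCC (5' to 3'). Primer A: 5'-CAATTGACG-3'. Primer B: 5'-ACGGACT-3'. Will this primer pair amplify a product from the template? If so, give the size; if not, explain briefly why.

No product — primer B has no binding site in the template.

Primer B (ACGGACT) does not match the top strand, and its reverse complement AGTCCGT does not match either.
With no annealing site for primer B, no amplification occurs.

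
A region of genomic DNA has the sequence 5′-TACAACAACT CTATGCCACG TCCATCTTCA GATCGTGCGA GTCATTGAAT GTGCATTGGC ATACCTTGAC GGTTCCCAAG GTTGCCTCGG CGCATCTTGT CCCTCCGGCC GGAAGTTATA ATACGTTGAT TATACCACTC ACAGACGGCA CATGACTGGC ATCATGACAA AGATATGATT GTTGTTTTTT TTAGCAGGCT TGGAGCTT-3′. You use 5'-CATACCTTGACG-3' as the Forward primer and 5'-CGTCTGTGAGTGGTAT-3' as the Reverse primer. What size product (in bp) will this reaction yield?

88 bp

Scanning the template, CATACCTTGACG occurs at positions 60–71; this primer anneals to the bottom strand there with its 3' end pointing downstream.
Taking the reverse complement of CGTCTGTGAGTGGTAT gives ATACCACTCACAGACG, found at positions 132–147 on the template; the primer anneals here to the top strand with its 3' end pointing upstream.
The product runs from position 60 to position 147, so its length is 147 − 60 + 1 = 88 bp.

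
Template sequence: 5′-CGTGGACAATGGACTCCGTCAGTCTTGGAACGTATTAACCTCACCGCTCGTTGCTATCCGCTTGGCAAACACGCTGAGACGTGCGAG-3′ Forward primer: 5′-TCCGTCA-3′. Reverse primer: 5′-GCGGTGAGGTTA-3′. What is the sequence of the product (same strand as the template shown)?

Scanning the template, TCCGTCA occurs at positions 15–21; this primer anneals to the bottom strand there with its 3' end pointing downstream.
Reverse complement of the reverse primer: TAACCTCACCGC. This occurs on the top strand at positions 36–47.
The product is the template from position 15 through 47 (33 bp).

5'-TCCGTCAGTCTTGGAACGTATTAACCTCACCGC-3'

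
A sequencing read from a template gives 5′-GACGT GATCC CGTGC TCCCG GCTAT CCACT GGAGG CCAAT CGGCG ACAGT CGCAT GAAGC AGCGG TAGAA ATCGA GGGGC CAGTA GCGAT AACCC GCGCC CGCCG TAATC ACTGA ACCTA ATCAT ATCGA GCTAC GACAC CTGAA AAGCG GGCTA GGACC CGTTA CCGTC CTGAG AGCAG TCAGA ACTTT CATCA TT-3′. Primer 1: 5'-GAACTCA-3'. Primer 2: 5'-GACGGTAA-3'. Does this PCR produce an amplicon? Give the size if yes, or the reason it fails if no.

Primer 1 (GAACTCA) does not match the top strand, and its reverse complement TGAGTTC does not match either.
With no annealing site for primer 1, no amplification occurs.

No product — primer 1 has no binding site in the template.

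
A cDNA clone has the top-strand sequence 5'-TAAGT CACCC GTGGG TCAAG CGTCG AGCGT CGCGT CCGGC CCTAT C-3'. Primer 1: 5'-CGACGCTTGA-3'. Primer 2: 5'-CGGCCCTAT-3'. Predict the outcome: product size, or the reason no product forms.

Primer 1 (CGACGCTTGA) has reverse complement TCAAGCGTCG, which matches the top strand at positions 16–25; primer 1 anneals to the top strand there with its 3' end pointing upstream toward position 16.
Primer 2 (CGGCCCTAT) matches the top strand directly at positions 37–45; it anneals to the bottom strand with its 3' end pointing downstream toward position 45.
The 3' ends diverge (primer 1 extends toward position 1, primer 2 toward position 46), so the primers never converge on a shared product.

No product — the primers' 3' ends point away from each other.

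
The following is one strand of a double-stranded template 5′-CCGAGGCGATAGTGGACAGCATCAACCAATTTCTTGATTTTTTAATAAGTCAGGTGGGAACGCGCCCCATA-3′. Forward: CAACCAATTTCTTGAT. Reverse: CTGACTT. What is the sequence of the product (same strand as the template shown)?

The forward primer matches the template at positions 23–38.
Taking the reverse complement of CTGACTT gives AAGTCAG, found at positions 47–53 on the template; the primer anneals here to the top strand with its 3' end pointing upstream.
The product is the template from position 23 through 53 (31 bp).

5'-CAACCAATTTCTTGATTTTTTAATAAGTCAG-3'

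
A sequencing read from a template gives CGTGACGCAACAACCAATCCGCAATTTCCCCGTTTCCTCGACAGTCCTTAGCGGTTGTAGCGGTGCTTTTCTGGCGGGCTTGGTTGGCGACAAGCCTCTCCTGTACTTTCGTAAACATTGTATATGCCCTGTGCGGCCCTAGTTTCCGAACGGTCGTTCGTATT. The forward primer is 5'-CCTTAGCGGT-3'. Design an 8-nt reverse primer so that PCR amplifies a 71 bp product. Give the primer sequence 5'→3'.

The forward primer binds at positions 46–55, so a 71 bp product ends at position 46 + 71 − 1 = 116.
The reverse primer anneals to the top strand over positions 109–116, i.e. to TCGTAAAC.
Its sequence written 5'→3' is the reverse complement: GTTTACGA.

5'-GTTTACGA-3'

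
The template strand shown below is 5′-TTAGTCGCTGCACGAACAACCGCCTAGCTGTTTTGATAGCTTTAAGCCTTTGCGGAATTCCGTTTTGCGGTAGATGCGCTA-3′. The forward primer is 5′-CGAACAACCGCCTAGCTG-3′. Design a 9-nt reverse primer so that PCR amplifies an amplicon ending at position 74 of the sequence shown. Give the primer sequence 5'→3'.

5'-TCTACCGCA-3'

The forward primer binds at positions 13–30; the product's 3' end on the top strand is position 74.
The reverse primer anneals to the top strand over positions 66–74, i.e. to TGCGGTAGA.
Its sequence written 5'→3' is the reverse complement: TCTACCGCA.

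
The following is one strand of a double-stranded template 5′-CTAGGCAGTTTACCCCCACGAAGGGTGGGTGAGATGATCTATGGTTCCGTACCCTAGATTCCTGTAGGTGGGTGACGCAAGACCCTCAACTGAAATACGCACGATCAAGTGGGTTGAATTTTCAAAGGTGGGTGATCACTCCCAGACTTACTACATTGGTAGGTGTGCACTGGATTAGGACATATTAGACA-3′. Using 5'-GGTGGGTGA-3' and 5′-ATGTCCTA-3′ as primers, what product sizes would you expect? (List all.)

160 bp, 117 bp, 57 bp

The forward primer GGTGGGTGA matches the top strand at positions 24–32, 67–75, 127–135.
The reverse primer's reverse complement is TAGGACAT, matching at positions 176–183.
Each forward site pairs with the reverse site to give a product ending at position 183: sizes 160, 117, 57 bp.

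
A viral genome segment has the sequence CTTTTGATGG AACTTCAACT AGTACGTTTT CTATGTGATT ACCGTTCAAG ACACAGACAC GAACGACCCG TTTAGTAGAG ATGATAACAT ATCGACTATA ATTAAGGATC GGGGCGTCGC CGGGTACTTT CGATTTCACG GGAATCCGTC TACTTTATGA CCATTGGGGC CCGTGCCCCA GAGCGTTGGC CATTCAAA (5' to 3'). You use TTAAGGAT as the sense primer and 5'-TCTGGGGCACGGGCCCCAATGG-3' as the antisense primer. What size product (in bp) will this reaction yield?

Forward primer TTAAGGAT is found on the top strand at positions 102–109.
The reverse primer's reverse complement is CCATTGGGGCCCGTGCCCCAGA, which matches the template at positions 161–182.
Product length = (reverse-primer end) − (forward-primer start) + 1 = 182 − 102 + 1 = 81 bp.

81 bp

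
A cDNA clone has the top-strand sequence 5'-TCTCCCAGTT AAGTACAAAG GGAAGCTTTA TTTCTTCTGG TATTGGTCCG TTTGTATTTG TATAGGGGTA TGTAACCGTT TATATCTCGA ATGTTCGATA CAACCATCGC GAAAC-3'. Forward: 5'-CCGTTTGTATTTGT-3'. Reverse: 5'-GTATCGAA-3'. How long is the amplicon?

54 bp

Scanning the template, CCGTTTGTATTTGT occurs at positions 48–61; this primer anneals to the bottom strand there with its 3' end pointing downstream.
Reverse complement of the reverse primer: TTCGATAC. This occurs on the top strand at positions 94–101.
Amplicon spans positions 48–101: 54 bp.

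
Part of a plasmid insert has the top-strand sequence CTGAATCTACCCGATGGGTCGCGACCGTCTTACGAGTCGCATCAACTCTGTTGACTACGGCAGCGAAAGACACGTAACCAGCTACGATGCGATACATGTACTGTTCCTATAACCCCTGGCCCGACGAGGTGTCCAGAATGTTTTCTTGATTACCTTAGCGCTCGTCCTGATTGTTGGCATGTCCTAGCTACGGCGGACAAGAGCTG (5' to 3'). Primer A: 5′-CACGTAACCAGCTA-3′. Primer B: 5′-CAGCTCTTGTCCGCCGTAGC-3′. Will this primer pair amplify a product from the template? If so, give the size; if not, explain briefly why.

Yes — a 136 bp product.

Primer A (CACGTAACCAGCTA) matches the top strand at positions 71–84; it acts as a forward primer.
Primer B's reverse complement is GCTACGGCGGACAAGAGCTG, matching the top strand at positions 187–206; it acts as a reverse primer.
The 3' ends face each other across positions 71–206, giving a 136 bp product.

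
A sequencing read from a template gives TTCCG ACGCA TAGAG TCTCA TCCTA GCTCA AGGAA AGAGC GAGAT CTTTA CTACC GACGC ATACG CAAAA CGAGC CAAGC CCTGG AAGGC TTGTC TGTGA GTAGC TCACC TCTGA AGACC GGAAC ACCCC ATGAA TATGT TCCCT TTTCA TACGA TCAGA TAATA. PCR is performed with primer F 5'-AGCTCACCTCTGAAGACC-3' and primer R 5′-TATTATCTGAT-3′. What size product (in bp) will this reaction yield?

63 bp

Forward primer AGCTCACCTCTGAAGACC is found on the top strand at positions 103–120.
Taking the reverse complement of TATTATCTGAT gives ATCAGATAATA, found at positions 155–165 on the template; the primer anneals here to the top strand with its 3' end pointing upstream.
Product length = (reverse-primer end) − (forward-primer start) + 1 = 165 − 103 + 1 = 63 bp.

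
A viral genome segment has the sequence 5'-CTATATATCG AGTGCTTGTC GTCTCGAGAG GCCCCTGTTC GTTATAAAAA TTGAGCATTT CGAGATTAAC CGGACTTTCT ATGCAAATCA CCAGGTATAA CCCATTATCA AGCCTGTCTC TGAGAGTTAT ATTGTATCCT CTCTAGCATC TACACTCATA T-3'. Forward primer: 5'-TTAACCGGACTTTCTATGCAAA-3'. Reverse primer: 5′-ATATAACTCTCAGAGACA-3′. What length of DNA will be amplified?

67 bp

The forward primer matches the template at positions 66–87.
The reverse primer's reverse complement is TGTCTCTGAGAGTTATAT, which matches the template at positions 115–132.
The product runs from position 66 to position 132, so its length is 132 − 66 + 1 = 67 bp.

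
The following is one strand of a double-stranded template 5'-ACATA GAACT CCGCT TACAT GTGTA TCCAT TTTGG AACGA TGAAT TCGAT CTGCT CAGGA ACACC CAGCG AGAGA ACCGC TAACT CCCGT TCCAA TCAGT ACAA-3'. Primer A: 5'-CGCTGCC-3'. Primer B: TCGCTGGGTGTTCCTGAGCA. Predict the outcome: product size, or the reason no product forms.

Primer A (CGCTGCC) does not match the top strand, and its reverse complement GGCAGCG does not match either.
With no annealing site for primer A, no amplification occurs.

No product — primer A has no binding site in the template.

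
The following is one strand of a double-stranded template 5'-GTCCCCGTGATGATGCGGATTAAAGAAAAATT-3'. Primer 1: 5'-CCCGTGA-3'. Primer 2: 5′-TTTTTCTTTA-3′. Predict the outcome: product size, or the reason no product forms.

Primer 1 (CCCGTGA) matches the top strand at positions 4–10; it acts as a forward primer.
Primer 2's reverse complement is TAAAGAAAAA, matching the top strand at positions 21–30; it acts as a reverse primer.
The 3' ends face each other across positions 4–30, giving a 27 bp product.

Yes — a 27 bp product.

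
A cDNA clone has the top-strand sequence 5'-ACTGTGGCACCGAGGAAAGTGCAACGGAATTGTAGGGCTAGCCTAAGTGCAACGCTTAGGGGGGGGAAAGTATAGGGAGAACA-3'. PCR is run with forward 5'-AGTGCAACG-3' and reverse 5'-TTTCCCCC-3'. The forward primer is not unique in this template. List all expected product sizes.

The forward primer AGTGCAACG matches the top strand at positions 18–26, 46–54.
The reverse primer's reverse complement is GGGGGAAA, matching at positions 62–69.
Each forward site pairs with the reverse site to give a product ending at position 69: sizes 52, 24 bp.

52 bp, 24 bp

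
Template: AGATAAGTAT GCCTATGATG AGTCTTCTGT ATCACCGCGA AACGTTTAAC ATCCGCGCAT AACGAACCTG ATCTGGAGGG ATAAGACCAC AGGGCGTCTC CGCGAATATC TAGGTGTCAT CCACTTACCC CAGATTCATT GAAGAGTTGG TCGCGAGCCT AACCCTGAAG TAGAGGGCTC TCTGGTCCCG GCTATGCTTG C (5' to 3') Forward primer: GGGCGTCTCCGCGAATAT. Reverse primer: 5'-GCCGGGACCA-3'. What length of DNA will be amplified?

The forward primer matches the template at positions 92–109.
The reverse primer's reverse complement is TGGTCCCGGC, which matches the template at positions 183–192.
Product length = (reverse-primer end) − (forward-primer start) + 1 = 192 − 92 + 1 = 101 bp.

101 bp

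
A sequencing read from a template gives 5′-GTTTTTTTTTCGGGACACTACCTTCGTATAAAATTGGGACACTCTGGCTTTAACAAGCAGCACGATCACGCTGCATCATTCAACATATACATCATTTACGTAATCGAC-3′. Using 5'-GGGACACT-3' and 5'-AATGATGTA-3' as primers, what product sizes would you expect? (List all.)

85 bp, 61 bp

The forward primer GGGACACT matches the top strand at positions 12–19, 36–43.
The reverse primer's reverse complement is TACATCATT, matching at positions 88–96.
Each forward site pairs with the reverse site to give a product ending at position 96: sizes 85, 61 bp.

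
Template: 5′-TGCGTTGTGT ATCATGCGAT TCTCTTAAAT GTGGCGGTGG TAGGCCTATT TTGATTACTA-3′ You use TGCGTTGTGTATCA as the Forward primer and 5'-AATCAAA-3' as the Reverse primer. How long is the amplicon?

Scanning the template, TGCGTTGTGTATCA occurs at positions 1–14; this primer anneals to the bottom strand there with its 3' end pointing downstream.
Taking the reverse complement of AATCAAA gives TTTGATT, found at positions 50–56 on the template; the primer anneals here to the top strand with its 3' end pointing upstream.
Amplicon spans positions 1–56: 56 bp.

56 bp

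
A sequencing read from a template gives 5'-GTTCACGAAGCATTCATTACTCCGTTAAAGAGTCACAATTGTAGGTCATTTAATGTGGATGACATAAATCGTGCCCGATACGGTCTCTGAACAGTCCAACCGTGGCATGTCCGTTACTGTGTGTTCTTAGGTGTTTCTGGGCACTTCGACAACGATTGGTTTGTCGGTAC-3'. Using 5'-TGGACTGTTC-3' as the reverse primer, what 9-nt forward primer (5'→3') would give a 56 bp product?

5'-AGGTCATTT-3'

The reverse primer's reverse complement GAACAGTCCA matches the template at positions 89–98, so the product ends at position 98.
A 56 bp product then starts at position 98 − 56 + 1 = 43.
The forward primer is identical to the top strand there: AGGTCATTT.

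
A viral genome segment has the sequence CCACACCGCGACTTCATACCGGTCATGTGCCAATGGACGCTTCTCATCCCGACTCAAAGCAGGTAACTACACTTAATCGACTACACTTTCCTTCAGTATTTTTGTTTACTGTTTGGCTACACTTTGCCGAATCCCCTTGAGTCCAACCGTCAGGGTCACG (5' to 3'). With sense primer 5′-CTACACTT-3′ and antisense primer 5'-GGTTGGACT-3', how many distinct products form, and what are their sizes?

The forward primer CTACACTT matches the top strand at positions 67–74, 81–88, 117–124.
The reverse primer's reverse complement is AGTCCAACC, matching at positions 140–148.
Each forward site pairs with the reverse site to give a product ending at position 148: sizes 82, 68, 32 bp.

Three products: 82 bp, 68 bp, 32 bp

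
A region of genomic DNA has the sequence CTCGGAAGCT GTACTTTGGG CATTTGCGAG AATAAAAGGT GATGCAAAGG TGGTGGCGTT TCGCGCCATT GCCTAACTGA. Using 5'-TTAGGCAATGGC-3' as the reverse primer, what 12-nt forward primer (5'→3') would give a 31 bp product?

The reverse primer's reverse complement GCCATTGCCTAA matches the template at positions 65–76, so the product ends at position 76.
A 31 bp product then starts at position 76 − 31 + 1 = 46.
The forward primer is identical to the top strand there: AAAGGTGGTGGC.

5'-AAAGGTGGTGGC-3'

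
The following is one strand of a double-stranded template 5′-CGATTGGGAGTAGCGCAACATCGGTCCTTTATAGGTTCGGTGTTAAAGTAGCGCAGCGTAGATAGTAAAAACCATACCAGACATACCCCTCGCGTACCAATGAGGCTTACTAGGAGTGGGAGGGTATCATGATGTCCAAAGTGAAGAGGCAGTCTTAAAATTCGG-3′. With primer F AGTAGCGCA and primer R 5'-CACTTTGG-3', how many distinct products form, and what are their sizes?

The forward primer AGTAGCGCA matches the top strand at positions 9–17, 47–55.
The reverse primer's reverse complement is CCAAAGTG, matching at positions 136–143.
Each forward site pairs with the reverse site to give a product ending at position 143: sizes 135, 97 bp.

Two products: 135 bp, 97 bp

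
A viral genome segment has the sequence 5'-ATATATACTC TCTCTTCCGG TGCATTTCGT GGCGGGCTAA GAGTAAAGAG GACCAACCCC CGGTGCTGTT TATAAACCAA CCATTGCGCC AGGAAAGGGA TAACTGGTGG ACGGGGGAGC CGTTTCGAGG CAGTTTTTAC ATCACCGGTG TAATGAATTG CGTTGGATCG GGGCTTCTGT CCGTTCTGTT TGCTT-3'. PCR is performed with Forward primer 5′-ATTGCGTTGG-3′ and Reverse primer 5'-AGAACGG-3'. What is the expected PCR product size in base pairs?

31 bp

Scanning the template, ATTGCGTTGG occurs at positions 157–166; this primer anneals to the bottom strand there with its 3' end pointing downstream.
Taking the reverse complement of AGAACGG gives CCGTTCT, found at positions 181–187 on the template; the primer anneals here to the top strand with its 3' end pointing upstream.
Product length = (reverse-primer end) − (forward-primer start) + 1 = 187 − 157 + 1 = 31 bp.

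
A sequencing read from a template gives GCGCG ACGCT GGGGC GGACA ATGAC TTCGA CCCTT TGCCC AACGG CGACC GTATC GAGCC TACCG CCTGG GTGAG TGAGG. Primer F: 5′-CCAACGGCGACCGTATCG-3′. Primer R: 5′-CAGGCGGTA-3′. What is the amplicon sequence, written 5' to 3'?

Forward primer CCAACGGCGACCGTATCG is found on the top strand at positions 39–56.
The reverse primer's reverse complement is TACCGCCTG, which matches the template at positions 61–69.
The product is the template from position 39 through 69 (31 bp).

5'-CCAACGGCGACCGTATCGAGCCTACCGCCTG-3'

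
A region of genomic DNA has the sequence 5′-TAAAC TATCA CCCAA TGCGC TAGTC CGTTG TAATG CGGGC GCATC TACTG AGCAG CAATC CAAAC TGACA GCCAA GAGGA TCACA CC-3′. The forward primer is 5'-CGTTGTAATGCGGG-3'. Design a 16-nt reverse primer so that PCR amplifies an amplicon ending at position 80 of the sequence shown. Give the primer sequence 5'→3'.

5'-TCCTCTTGGCTGTCAG-3'

The forward primer binds at positions 26–39; the product's 3' end on the top strand is position 80.
The reverse primer anneals to the top strand over positions 65–80, i.e. to CTGACAGCCAAGAGGA.
Its sequence written 5'→3' is the reverse complement: TCCTCTTGGCTGTCAG.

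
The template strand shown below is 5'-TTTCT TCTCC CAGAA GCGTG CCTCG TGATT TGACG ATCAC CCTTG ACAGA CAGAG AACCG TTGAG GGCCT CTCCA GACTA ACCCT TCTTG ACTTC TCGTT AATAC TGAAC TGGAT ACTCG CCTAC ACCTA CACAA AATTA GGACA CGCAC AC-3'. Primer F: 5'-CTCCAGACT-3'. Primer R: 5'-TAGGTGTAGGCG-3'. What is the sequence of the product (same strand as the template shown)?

5'-CTCCAGACTAACCCTTCTTGACTTCTCGTTAATACTGAACTGGATACTCGCCTACACCTA-3'

Scanning the template, CTCCAGACT occurs at positions 71–79; this primer anneals to the bottom strand there with its 3' end pointing downstream.
Reverse complement of the reverse primer: CGCCTACACCTA. This occurs on the top strand at positions 119–130.
The product is the template from position 71 through 130 (60 bp).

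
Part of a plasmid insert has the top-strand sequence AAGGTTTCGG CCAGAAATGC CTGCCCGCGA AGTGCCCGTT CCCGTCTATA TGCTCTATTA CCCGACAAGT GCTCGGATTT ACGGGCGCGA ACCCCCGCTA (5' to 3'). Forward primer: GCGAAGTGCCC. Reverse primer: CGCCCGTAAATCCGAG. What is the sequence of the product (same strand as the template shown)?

Forward primer GCGAAGTGCCC is found on the top strand at positions 27–37.
The reverse primer's reverse complement is CTCGGATTTACGGGCG, which matches the template at positions 72–87.
The product is the template from position 27 through 87 (61 bp).

5'-GCGAAGTGCCCGTTCCCGTCTATATGCTCTATTACCCGACAAGTGCTCGGATTTACGGGCG-3'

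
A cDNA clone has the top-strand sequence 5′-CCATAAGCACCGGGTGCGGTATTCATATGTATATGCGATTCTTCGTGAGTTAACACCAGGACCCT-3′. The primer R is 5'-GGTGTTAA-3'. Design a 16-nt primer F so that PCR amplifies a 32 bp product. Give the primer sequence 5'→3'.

The reverse primer's reverse complement TTAACACC matches the template at positions 50–57, so the product ends at position 57.
A 32 bp product then starts at position 57 − 32 + 1 = 26.
The forward primer is identical to the top strand there: TATGTATATGCGATTC.

5'-TATGTATATGCGATTC-3'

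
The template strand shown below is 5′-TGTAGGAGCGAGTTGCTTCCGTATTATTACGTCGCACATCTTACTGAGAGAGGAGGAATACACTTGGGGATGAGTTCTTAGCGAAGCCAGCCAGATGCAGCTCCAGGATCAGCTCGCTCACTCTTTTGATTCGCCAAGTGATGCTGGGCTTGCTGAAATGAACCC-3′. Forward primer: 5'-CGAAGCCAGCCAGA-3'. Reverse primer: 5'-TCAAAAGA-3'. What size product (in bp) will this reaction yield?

48 bp

Scanning the template, CGAAGCCAGCCAGA occurs at positions 82–95; this primer anneals to the bottom strand there with its 3' end pointing downstream.
Taking the reverse complement of TCAAAAGA gives TCTTTTGA, found at positions 122–129 on the template; the primer anneals here to the top strand with its 3' end pointing upstream.
Product length = (reverse-primer end) − (forward-primer start) + 1 = 129 − 82 + 1 = 48 bp.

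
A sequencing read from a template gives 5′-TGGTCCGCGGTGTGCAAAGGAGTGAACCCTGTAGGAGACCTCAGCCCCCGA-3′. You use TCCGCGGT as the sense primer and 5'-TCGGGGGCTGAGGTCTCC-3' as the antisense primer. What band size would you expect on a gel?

Scanning the template, TCCGCGGT occurs at positions 4–11; this primer anneals to the bottom strand there with its 3' end pointing downstream.
Taking the reverse complement of TCGGGGGCTGAGGTCTCC gives GGAGACCTCAGCCCCCGA, found at positions 34–51 on the template; the primer anneals here to the top strand with its 3' end pointing upstream.
Product length = (reverse-primer end) − (forward-primer start) + 1 = 51 − 4 + 1 = 48 bp.

48 bp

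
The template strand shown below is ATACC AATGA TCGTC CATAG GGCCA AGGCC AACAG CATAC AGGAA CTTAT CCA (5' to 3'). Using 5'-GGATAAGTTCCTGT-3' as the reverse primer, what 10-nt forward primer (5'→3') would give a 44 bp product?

5'-GATCGTCCAT-3'

The reverse primer's reverse complement ACAGGAACTTATCC matches the template at positions 39–52, so the product ends at position 52.
A 44 bp product then starts at position 52 − 44 + 1 = 9.
The forward primer is identical to the top strand there: GATCGTCCAT.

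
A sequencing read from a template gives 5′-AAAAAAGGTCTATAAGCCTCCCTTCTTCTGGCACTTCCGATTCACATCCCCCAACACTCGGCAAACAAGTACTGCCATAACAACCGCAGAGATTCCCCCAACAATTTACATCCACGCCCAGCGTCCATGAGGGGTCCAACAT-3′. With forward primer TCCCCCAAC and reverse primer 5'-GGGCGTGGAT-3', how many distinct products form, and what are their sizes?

The forward primer TCCCCCAAC matches the top strand at positions 47–55, 94–102.
The reverse primer's reverse complement is ATCCACGCCC, matching at positions 110–119.
Each forward site pairs with the reverse site to give a product ending at position 119: sizes 73, 26 bp.

Two products: 73 bp, 26 bp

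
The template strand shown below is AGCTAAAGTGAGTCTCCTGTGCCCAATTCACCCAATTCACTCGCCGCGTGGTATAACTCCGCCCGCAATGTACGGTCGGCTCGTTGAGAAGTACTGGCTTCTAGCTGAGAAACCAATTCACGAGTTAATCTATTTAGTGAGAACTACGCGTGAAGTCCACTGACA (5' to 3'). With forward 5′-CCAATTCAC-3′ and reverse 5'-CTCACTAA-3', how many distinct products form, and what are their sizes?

Three products: 119 bp, 110 bp, 29 bp

The forward primer CCAATTCAC matches the top strand at positions 23–31, 32–40, 113–121.
The reverse primer's reverse complement is TTAGTGAG, matching at positions 134–141.
Each forward site pairs with the reverse site to give a product ending at position 141: sizes 119, 110, 29 bp.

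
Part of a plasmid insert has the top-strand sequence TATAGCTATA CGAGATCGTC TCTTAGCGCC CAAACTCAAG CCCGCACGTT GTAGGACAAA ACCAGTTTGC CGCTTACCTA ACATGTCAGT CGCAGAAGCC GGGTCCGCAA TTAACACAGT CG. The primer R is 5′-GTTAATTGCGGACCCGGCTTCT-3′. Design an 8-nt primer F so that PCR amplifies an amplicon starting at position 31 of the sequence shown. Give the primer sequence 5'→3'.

5'-CAAACTCA-3'

The reverse primer's reverse complement AGAAGCCGGGTCCGCAATTAAC matches the template at positions 94–115; the product starts at position 31.
The forward primer is identical to the top strand over positions 31–38: CAAACTCA.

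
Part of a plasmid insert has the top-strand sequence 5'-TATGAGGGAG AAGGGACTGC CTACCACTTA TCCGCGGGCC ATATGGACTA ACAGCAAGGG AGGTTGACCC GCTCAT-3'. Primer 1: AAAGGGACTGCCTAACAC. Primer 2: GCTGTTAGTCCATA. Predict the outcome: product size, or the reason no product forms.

Primer 1 (AAAGGGACTGCCTAACAC) does not match the top strand, and its reverse complement GTGTTAGGCAGTCCCTTT does not match either.
With no annealing site for primer 1, no amplification occurs.

No product — primer 1 has no binding site in the template.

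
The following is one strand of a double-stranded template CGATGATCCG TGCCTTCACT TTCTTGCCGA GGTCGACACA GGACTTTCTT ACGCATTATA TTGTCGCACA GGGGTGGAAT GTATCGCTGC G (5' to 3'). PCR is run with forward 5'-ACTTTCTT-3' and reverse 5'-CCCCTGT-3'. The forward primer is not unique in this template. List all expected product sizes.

The forward primer ACTTTCTT matches the top strand at positions 18–25, 43–50.
The reverse primer's reverse complement is ACAGGGG, matching at positions 68–74.
Each forward site pairs with the reverse site to give a product ending at position 74: sizes 57, 32 bp.

57 bp, 32 bp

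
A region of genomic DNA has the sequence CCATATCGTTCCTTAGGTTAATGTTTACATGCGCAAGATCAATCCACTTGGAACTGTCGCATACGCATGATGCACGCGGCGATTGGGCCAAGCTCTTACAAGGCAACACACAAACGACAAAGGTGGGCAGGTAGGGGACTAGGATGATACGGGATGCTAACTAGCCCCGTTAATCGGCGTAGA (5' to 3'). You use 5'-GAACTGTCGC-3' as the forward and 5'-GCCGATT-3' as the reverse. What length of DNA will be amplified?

128 bp

Forward primer GAACTGTCGC is found on the top strand at positions 51–60.
The reverse primer's reverse complement is AATCGGC, which matches the template at positions 172–178.
Amplicon spans positions 51–178: 128 bp.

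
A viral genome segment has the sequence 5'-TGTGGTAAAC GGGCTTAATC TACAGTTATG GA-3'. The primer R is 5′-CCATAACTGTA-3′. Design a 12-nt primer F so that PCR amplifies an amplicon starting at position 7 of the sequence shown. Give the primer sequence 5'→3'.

5'-AAACGGGCTTAA-3'

The reverse primer's reverse complement TACAGTTATGG matches the template at positions 21–31; the product starts at position 7.
The forward primer is identical to the top strand over positions 7–18: AAACGGGCTTAA.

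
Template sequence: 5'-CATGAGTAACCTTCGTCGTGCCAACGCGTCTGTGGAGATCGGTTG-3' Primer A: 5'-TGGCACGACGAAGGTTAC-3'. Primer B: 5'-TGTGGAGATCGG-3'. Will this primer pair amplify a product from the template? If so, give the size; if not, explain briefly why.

Primer A (TGGCACGACGAAGGTTAC) has reverse complement GTAACCTTCGTCGTGCCA, which matches the top strand at positions 6–23; primer A anneals to the top strand there with its 3' end pointing upstream toward position 6.
Primer B (TGTGGAGATCGG) matches the top strand directly at positions 31–42; it anneals to the bottom strand with its 3' end pointing downstream toward position 42.
The 3' ends diverge (primer A extends toward position 1, primer B toward position 45), so the primers never converge on a shared product.

No product — the primers' 3' ends point away from each other.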